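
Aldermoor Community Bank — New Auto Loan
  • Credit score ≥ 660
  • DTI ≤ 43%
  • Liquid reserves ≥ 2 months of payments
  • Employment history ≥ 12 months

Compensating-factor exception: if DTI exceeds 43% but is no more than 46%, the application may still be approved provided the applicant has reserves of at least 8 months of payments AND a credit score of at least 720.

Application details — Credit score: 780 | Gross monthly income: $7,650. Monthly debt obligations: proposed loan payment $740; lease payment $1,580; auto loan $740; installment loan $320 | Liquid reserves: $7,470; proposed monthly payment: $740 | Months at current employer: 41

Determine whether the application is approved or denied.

Credit score 780 ≥ 660 (meets base)
Total debts = (740 + 1,580 + 740 + 320) = 3,380. DTI: 3,380 ÷ 7,650 = 44.2%, over the 43% base limit.
Reserves = 7,470/740 = 10.1 months ≥ 2
Employment 41 ≥ 12 months
44.2% falls in the override range (43%–46%), so the compensating-factor test applies.
Reserves 10.1 ≥ 8 months; credit score 780 ≥ 720.
Both compensating conditions met → exception applies.

Approved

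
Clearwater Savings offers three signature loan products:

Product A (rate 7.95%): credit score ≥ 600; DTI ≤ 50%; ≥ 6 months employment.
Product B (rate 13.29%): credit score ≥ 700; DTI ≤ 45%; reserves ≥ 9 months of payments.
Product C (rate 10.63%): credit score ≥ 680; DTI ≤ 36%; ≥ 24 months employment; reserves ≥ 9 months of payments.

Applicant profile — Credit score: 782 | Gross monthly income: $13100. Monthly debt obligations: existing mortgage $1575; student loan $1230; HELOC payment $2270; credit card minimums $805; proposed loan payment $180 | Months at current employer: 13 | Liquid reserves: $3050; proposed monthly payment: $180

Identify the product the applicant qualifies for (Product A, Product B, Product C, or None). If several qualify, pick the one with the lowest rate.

Total debts = (1,575 + 1,230 + 2,270 + 805 + 180) = 6,060; DTI = 6,060/13,100 = 46.3%.
Reserves = 3,050/180 = 16.9 months.
Product A: score 782 ≥ 600; DTI 46.3% ≤ 50%; employment 13 ≥ 6 mo → qualifies.
Product B: score 782 ≥ 700; DTI 46.3% > 45%; reserves 16.9 ≥ 9 mo → does not qualify.
Product C: score 782 ≥ 680; DTI 46.3% > 36%; employment 13 < 24 mo; reserves 16.9 ≥ 9 mo → does not qualify.

Product A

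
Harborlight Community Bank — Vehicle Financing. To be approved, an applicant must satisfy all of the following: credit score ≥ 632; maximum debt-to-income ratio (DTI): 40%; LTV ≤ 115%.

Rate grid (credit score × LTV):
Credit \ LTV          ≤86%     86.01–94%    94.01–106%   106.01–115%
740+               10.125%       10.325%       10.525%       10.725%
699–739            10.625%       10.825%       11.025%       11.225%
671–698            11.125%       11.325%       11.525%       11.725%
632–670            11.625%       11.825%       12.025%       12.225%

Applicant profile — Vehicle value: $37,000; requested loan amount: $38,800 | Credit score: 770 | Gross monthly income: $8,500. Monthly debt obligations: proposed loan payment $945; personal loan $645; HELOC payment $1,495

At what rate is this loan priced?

Credit score 770 ≥ 632; Total monthly debts = (945 + 645 + 1,495) = 3,085. Debt-to-income = 3,085/8,500 = 36.3% — meets 40% limit
Loan-to-value = 38,800/37,000 = 104.9% — pass (115% max)
Score 770 is in the 740+ band; LTV 104.9% is in the 94.01–106% band → 10.525%.

10.525%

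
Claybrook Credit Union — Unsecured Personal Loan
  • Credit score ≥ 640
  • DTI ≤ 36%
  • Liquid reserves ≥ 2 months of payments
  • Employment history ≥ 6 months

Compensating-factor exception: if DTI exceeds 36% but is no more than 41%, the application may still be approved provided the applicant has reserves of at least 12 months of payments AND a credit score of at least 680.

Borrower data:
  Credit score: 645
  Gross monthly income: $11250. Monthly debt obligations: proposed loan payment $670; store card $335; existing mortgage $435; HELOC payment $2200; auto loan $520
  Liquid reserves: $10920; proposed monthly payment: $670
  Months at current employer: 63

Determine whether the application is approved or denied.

Denied

Credit score 645 ≥ 640 (meets base)
Total debts = (670 + 335 + 435 + 2,200 + 520) = 4,160. DTI: 4,160 ÷ 11,250 = 37%, over the 36% base limit.
Reserves: 10,920 ÷ 670 = 16.3 months (meets 2-month minimum)
Employment 63 ≥ 6 months
DTI 37% is within the 36%–41% exception band; checking compensating factors.
Override check — reserves: 16.3 mo (ok); score: 645 (below 680).
Override conditions not both satisfied; exception does not apply.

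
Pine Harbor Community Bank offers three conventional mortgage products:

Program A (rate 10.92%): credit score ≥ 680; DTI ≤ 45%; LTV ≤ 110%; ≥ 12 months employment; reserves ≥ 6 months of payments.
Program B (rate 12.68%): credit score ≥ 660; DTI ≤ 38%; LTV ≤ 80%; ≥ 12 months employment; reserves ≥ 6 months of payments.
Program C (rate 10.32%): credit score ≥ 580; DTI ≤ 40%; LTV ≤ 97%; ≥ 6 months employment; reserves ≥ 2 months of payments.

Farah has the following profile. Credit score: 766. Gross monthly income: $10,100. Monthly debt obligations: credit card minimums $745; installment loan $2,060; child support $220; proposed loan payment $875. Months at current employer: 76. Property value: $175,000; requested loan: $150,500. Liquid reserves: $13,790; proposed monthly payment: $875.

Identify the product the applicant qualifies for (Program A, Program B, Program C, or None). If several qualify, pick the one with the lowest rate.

Program C

Total debts = (745 + 2,060 + 220 + 875) = 3,900; DTI = 3,900/10,100 = 38.6%.
LTV = 150,500/175,000 = 86%.
Reserves = 13,790/875 = 15.8 months.
Program A: score 766 ≥ 680; DTI 38.6% ≤ 45%; LTV 86% ≤ 110%; employment 76 ≥ 12 mo; reserves 15.8 ≥ 6 mo → qualifies.
Program B: score 766 ≥ 660; DTI 38.6% > 38%; LTV 86% > 80%; employment 76 ≥ 12 mo; reserves 15.8 ≥ 6 mo → does not qualify.
Program C: score 766 ≥ 580; DTI 38.6% ≤ 40%; LTV 86% ≤ 97%; employment 76 ≥ 6 mo; reserves 15.8 ≥ 2 mo → qualifies.
Qualifying: Program A, Program C. Lowest rate is 10.32% → Program C.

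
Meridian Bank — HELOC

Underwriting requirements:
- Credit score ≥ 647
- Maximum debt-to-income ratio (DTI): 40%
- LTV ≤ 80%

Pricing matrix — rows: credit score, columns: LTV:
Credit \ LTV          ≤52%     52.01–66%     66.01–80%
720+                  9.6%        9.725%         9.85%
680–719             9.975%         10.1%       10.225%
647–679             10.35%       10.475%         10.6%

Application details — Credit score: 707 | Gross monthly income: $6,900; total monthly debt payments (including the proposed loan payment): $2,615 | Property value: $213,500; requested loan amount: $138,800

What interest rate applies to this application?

10.1%

Credit score 707 ≥ 647; DTI = 2,615/6,900 = 37.9% ≤ 40%
LTV = 138,800/213,500 = 65% ≤ 80%
Row: 707 falls in 680–719. Column: 65% falls in 52.01–66%. Rate = 10.1%.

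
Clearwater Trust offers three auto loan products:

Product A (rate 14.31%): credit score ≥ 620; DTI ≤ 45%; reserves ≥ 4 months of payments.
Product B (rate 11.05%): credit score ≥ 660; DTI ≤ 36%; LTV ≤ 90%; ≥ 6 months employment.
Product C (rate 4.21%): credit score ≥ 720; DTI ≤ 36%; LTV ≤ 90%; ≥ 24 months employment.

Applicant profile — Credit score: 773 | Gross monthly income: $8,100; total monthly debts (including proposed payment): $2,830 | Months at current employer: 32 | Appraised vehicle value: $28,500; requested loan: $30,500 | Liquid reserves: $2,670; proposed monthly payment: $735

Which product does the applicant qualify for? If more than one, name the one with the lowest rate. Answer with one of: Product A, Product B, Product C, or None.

None

DTI = 2,830/8,100 = 34.9%.
LTV = 30,500/28,500 = 107%.
Reserves = 2,670/735 = 3.6 months.
Product A: score 773 ≥ 620; DTI 34.9% ≤ 45%; reserves 3.6 < 4 mo → does not qualify.
Product B: score 773 ≥ 660; DTI 34.9% ≤ 36%; LTV 107% > 90%; employment 32 ≥ 6 mo → does not qualify.
Product C: score 773 ≥ 720; DTI 34.9% ≤ 36%; LTV 107% > 90%; employment 32 ≥ 24 mo → does not qualify.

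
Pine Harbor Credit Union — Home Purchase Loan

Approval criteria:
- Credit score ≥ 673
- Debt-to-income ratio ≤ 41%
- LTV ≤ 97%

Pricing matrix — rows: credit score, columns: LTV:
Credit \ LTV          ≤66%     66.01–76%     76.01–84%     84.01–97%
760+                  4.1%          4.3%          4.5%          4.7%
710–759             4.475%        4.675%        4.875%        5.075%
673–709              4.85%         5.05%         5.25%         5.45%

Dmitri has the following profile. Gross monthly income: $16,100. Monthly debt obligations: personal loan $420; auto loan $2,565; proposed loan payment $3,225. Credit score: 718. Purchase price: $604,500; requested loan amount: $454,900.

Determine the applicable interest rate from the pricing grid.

Credit score 718 ≥ 673; Total monthly debts = (420 + 2,565 + 3,225) = 6,210. DTI: 6,210 ÷ 16,100 = 38.6%, within the 41% cap
LTV = 454,900/604,500 = 75.3% ≤ 97%
Credit 718 → row 710–759; LTV 75.3% → column 66.01–76%. Grid cell → 4.675%.

4.675%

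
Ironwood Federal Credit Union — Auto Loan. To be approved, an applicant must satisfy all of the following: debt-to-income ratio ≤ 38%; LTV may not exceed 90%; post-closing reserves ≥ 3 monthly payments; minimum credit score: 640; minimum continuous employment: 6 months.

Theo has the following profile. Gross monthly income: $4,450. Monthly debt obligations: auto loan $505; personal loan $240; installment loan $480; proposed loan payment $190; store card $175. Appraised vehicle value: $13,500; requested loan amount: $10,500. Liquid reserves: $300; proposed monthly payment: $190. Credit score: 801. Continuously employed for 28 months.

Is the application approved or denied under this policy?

Denied

Total monthly debts = (505 + 240 + 480 + 190 + 175) = 1,590. DTI = 1,590/4,450 = 35.7% ≤ 38%
Loan-to-value = 10,500/13,500 = 77.8% — pass (90% max)
Liquid reserves cover 300/190 = 1.6 months — < 3 required
Credit score 801 ≥ 640 (meets)
Employment 28 ≥ 6 months
Fails on reserves.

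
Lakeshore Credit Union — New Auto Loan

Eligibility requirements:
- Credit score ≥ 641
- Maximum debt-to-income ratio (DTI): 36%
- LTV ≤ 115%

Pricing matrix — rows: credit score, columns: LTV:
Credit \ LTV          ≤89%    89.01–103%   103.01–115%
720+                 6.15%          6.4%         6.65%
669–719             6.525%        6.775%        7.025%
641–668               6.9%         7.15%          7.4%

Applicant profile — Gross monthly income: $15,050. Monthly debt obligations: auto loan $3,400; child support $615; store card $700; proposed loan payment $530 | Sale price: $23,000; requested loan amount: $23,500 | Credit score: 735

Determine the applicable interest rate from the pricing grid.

6.4%

Credit score 735 ≥ 641; Total monthly debts = (3,400 + 615 + 700 + 530) = 5,245. DTI: 5,245 ÷ 15,050 = 34.9%, within the 36% cap
LTV = 23,500/23,000 = 102.2% ≤ 115%
Credit 735 → row 720+; LTV 102.2% → column 89.01–103%. Grid cell → 6.4%.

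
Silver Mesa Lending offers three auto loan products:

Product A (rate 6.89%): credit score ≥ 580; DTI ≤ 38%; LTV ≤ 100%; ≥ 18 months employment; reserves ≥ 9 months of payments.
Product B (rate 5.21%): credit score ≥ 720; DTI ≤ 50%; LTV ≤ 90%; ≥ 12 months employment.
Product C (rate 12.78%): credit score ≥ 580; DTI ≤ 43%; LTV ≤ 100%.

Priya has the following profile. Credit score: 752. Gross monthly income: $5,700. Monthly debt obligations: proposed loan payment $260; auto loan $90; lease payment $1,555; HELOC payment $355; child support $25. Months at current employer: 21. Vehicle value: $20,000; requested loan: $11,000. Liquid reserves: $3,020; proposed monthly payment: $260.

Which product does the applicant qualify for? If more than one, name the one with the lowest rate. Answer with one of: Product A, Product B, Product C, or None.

Product B

Total debts = (260 + 90 + 1,555 + 355 + 25) = 2,285; DTI = 2,285/5,700 = 40.1%.
LTV = 11,000/20,000 = 55%.
Reserves = 3,020/260 = 11.6 months.
Product A: score 752 ≥ 580; DTI 40.1% > 38%; LTV 55% ≤ 100%; employment 21 ≥ 18 mo; reserves 11.6 ≥ 9 mo → does not qualify.
Product B: score 752 ≥ 720; DTI 40.1% ≤ 50%; LTV 55% ≤ 90%; employment 21 ≥ 12 mo → qualifies.
Product C: score 752 ≥ 580; DTI 40.1% ≤ 43%; LTV 55% ≤ 100% → qualifies.
Qualifying: Product B, Product C. Lowest rate is 5.21% → Product B.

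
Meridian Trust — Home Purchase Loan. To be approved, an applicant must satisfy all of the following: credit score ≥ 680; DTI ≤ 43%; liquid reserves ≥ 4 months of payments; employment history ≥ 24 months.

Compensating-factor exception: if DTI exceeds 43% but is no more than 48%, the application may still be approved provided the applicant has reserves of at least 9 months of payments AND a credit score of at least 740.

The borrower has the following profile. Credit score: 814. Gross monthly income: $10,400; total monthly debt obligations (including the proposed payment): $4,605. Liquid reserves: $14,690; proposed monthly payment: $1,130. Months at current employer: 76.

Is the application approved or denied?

Credit score 814 ≥ 680 (meets base)
DTI = 4,605/10,400 = 44.3% > 43% — standard DTI limit exceeded.
Reserves = 14,690/1,130 = 13.0 months ≥ 4
Employment 76 ≥ 24 months
DTI 44.3% is within the 43%–48% exception band; checking compensating factors.
Reserves 13.0 ≥ 9 months; credit score 814 ≥ 740.
Both override conditions satisfied; DTI exception granted.

Approved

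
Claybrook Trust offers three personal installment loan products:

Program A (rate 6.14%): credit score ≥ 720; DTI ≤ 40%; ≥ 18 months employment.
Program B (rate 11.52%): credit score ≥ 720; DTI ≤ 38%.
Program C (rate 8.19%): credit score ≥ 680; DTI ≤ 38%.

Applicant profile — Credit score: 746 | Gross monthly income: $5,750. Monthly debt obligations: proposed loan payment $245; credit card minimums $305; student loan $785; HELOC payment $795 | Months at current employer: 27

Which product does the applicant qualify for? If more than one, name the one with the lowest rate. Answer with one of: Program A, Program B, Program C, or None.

Program A

Total debts = (245 + 305 + 785 + 795) = 2,130; DTI = 2,130/5,750 = 37%.
Program A: score 746 ≥ 720; DTI 37% ≤ 40%; employment 27 ≥ 18 mo → qualifies.
Program B: score 746 ≥ 720; DTI 37% ≤ 38% → qualifies.
Program C: score 746 ≥ 680; DTI 37% ≤ 38% → qualifies.
Qualifying: Program A, Program B, Program C. Lowest rate is 6.14% → Program A.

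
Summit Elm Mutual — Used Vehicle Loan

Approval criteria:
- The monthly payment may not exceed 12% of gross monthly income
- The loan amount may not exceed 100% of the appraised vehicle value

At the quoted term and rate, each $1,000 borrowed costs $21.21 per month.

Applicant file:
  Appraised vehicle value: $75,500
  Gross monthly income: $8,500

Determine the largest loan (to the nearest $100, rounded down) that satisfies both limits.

$48,000

Payment cap: 12% × $8,500 = $1,020/month.
At $21.21 per $1,000, that supports 1,020/21.21 × 1,000 ≈ $48,090 → $48,000.
LTV cap: 100% × $75,500 = $75,500 → $75,500.
Binding constraint: payment-to-income.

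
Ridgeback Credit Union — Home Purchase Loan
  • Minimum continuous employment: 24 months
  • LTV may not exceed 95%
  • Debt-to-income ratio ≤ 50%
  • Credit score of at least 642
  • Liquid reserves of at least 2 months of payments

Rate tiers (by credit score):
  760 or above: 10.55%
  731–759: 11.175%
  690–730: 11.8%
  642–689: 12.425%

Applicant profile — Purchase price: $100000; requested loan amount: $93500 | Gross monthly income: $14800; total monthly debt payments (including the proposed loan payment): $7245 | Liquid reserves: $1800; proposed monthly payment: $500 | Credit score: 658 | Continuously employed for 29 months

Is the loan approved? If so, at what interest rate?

Credit score 658 ≥ 642 (meets minimum)
Employment 29 ≥ 24 months
DTI: 7,245 ÷ 14,800 = 49%, within the 50% cap
Liquid reserves cover 1,800/500 = 3.6 months — ≥ 2 required
Loan-to-value = 93,500/100,000 = 93.5% — pass (95% max)
All requirements met. Score 658 falls in the 642–689 tier → 12.425%.

Approved at 12.425%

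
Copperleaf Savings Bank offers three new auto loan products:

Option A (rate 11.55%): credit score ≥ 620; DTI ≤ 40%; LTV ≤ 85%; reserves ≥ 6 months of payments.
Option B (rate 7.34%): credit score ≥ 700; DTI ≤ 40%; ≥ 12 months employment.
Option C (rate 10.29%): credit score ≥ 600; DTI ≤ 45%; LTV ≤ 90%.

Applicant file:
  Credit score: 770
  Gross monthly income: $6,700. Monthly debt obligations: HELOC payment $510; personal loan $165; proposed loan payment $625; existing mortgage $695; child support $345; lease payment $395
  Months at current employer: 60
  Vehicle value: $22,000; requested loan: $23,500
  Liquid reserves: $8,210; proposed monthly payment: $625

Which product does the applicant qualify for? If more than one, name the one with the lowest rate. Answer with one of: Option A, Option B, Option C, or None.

Total debts = (510 + 165 + 625 + 695 + 345 + 395) = 2,735; DTI = 2,735/6,700 = 40.8%.
LTV = 23,500/22,000 = 106.8%.
Reserves = 8,210/625 = 13.1 months.
Option A: score 770 ≥ 620; DTI 40.8% > 40%; LTV 106.8% > 85%; reserves 13.1 ≥ 6 mo → does not qualify.
Option B: score 770 ≥ 700; DTI 40.8% > 40%; employment 60 ≥ 12 mo → does not qualify.
Option C: score 770 ≥ 600; DTI 40.8% ≤ 45%; LTV 106.8% > 90% → does not qualify.

None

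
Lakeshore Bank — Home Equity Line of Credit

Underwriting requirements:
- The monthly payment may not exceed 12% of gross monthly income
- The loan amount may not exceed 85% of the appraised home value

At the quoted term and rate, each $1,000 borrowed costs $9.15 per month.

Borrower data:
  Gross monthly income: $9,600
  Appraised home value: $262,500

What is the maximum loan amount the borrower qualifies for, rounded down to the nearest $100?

Payment cap: 12% × $9,600 = $1,152/month.
At $9.15 per $1,000, that supports 1,152/9.15 × 1,000 ≈ $125,901 → $125,900.
LTV cap: 85% × $262,500 = $223,125 → $223,100.
Binding constraint: payment-to-income.

$125,900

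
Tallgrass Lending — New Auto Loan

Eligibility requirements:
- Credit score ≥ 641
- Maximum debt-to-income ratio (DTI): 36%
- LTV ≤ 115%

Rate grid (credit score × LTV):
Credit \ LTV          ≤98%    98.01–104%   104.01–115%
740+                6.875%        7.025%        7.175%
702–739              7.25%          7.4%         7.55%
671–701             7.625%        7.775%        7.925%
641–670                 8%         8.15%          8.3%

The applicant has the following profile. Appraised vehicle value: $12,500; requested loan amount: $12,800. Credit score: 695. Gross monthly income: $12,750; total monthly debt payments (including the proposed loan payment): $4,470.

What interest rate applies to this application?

Credit score 695 ≥ 641; Debt-to-income = 4,470/12,750 = 35.1% — meets 36% limit
LTV: 12,800 ÷ 12,500 = 102.4%, within 115% cap
Credit 695 → row 671–701; LTV 102.4% → column 98.01–104%. Grid cell → 7.775%.

7.775%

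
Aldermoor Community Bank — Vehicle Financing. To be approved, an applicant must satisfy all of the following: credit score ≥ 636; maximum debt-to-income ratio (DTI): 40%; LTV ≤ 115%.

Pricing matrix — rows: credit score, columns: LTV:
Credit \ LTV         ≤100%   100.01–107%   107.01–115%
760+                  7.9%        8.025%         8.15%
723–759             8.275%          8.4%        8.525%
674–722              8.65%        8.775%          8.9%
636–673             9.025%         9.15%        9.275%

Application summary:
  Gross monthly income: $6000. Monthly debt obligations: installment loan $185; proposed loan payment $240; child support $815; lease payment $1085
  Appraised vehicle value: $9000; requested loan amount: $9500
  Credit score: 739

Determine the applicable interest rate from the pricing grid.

Credit score 739 ≥ 636; Total monthly debts = (185 + 240 + 815 + 1,085) = 2,325. Debt-to-income = 2,325/6,000 = 38.8% — meets 40% limit
LTV: 9,500 ÷ 9,000 = 105.6%, within 115% cap
Score 739 is in the 723–759 band; LTV 105.6% is in the 100.01–107% band → 8.4%.

8.4%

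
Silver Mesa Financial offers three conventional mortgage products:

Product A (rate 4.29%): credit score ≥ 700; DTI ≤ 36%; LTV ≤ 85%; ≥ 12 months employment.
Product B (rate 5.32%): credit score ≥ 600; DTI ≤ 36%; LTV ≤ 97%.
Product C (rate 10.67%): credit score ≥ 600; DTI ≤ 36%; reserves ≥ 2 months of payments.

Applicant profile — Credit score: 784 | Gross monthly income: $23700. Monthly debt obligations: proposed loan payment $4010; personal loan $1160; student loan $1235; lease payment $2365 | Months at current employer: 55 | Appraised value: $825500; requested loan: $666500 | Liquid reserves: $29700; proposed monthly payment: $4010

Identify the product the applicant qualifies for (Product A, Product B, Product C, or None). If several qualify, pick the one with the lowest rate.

None

Total debts = (4,010 + 1,160 + 1,235 + 2,365) = 8,770; DTI = 8,770/23,700 = 37%.
LTV = 666,500/825,500 = 80.7%.
Reserves = 29,700/4,010 = 7.4 months.
Product A: score 784 ≥ 700; DTI 37% > 36%; LTV 80.7% ≤ 85%; employment 55 ≥ 12 mo → does not qualify.
Product B: score 784 ≥ 600; DTI 37% > 36%; LTV 80.7% ≤ 97% → does not qualify.
Product C: score 784 ≥ 600; DTI 37% > 36%; reserves 7.4 ≥ 2 mo → does not qualify.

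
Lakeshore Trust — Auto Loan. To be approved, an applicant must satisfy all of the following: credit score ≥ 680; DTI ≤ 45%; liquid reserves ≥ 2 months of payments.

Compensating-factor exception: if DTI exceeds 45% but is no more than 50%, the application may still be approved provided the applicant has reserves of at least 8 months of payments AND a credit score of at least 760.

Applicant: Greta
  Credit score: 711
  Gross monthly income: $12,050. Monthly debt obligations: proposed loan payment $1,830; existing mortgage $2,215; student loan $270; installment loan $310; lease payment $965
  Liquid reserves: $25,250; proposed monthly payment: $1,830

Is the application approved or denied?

Denied

Credit score 711 ≥ 680 (meets base)
Total debts = (1,830 + 2,215 + 270 + 310 + 965) = 5,590. DTI = 5,590/12,050 = 46.4% > 45% — standard DTI limit exceeded.
Reserves: 25,250 ÷ 1,830 = 13.8 months (meets 2-month minimum)
46.4% falls in the override range (45%–50%), so the compensating-factor test applies.
Reserves 13.8 ≥ 8 months; credit score 711 < 760.
Compensating-factor requirement not fully met.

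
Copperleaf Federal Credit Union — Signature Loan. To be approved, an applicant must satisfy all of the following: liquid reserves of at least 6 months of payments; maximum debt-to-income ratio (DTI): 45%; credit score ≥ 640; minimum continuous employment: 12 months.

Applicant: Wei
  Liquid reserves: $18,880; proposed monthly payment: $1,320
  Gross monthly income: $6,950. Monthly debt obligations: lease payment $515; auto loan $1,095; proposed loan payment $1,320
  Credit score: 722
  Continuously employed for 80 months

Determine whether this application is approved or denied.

Approved

Reserves = 18,880/1,320 = 14.3 months ≥ 6
Total monthly debts = (515 + 1,095 + 1,320) = 2,930. DTI: 2,930 ÷ 6,950 = 42.2%, within the 45% cap
Credit score 722 ≥ 640 (meets)
Employment 80 ≥ 12 months
All criteria satisfied.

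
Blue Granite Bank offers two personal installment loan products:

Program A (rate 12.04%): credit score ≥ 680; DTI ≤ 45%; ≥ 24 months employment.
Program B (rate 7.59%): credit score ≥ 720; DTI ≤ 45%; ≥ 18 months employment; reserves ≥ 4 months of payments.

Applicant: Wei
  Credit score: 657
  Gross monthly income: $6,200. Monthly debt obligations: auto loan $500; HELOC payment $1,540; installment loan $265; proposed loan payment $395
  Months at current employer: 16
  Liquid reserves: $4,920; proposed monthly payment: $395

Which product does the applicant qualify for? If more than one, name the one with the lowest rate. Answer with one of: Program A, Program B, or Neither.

Neither

Total debts = (500 + 1,540 + 265 + 395) = 2,700; DTI = 2,700/6,200 = 43.5%.
Reserves = 4,920/395 = 12.5 months.
Program A: score 657 < 680; DTI 43.5% ≤ 45%; employment 16 < 24 mo → does not qualify.
Program B: score 657 < 720; DTI 43.5% ≤ 45%; employment 16 < 18 mo; reserves 12.5 ≥ 4 mo → does not qualify.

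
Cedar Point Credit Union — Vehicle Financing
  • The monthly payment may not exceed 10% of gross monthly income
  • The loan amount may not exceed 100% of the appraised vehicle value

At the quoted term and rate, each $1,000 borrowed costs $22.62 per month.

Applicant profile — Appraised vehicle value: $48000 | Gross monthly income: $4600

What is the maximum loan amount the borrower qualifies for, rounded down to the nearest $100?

$20,300

Payment cap: 10% × $4,600 = $460/month.
At $22.62 per $1,000, that supports 460/22.62 × 1,000 ≈ $20,335 → $20,300.
LTV cap: 100% × $48,000 = $48,000 → $48,000.
Binding constraint: payment-to-income.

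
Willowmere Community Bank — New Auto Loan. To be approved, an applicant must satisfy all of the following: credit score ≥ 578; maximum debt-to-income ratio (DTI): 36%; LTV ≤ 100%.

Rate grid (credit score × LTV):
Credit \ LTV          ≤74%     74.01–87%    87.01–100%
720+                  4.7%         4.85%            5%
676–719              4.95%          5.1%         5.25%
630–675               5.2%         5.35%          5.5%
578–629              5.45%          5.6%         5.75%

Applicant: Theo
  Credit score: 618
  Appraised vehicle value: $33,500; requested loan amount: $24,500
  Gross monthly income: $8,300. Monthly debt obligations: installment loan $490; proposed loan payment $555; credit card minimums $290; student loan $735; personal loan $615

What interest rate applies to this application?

5.45%

Credit score 618 ≥ 578; Total monthly debts = (490 + 555 + 290 + 735 + 615) = 2,685. DTI = 2,685/8,300 = 32.3% ≤ 36%
LTV: 24,500 ÷ 33,500 = 73.1%, within 100% cap
Score 618 is in the 578–629 band; LTV 73.1% is in the ≤74% band → 5.45%.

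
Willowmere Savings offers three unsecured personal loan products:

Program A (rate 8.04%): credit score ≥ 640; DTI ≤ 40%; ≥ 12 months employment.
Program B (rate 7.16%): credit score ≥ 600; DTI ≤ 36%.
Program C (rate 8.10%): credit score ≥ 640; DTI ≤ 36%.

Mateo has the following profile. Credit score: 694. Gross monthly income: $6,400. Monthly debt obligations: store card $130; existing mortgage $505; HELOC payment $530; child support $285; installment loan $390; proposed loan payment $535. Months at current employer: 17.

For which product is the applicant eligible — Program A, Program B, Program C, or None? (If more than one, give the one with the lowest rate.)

Total debts = (130 + 505 + 530 + 285 + 390 + 535) = 2,375; DTI = 2,375/6,400 = 37.1%.
Program A: score 694 ≥ 640; DTI 37.1% ≤ 40%; employment 17 ≥ 12 mo → qualifies.
Program B: score 694 ≥ 600; DTI 37.1% > 36% → does not qualify.
Program C: score 694 ≥ 640; DTI 37.1% > 36% → does not qualify.

Program A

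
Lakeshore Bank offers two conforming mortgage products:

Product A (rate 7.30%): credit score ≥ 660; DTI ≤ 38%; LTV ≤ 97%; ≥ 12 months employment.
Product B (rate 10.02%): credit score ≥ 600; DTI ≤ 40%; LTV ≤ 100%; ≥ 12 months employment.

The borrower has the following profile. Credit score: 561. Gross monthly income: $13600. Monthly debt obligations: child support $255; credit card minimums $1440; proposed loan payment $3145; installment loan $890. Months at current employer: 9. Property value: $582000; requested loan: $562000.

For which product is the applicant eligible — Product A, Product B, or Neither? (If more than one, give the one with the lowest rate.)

Total debts = (255 + 1,440 + 3,145 + 890) = 5,730; DTI = 5,730/13,600 = 42.1%.
LTV = 562,000/582,000 = 96.6%.
Product A: score 561 < 660; DTI 42.1% > 38%; LTV 96.6% ≤ 97%; employment 9 < 12 mo → does not qualify.
Product B: score 561 < 600; DTI 42.1% > 40%; LTV 96.6% ≤ 100%; employment 9 < 12 mo → does not qualify.

Neither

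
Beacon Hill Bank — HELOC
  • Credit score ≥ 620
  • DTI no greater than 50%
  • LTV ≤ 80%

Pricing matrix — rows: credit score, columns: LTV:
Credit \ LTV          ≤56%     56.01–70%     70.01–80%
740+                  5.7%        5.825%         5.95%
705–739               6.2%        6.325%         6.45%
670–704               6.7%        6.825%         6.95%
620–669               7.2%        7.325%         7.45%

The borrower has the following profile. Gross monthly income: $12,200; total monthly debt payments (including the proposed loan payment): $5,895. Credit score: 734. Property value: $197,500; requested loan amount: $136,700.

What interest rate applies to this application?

Credit score 734 ≥ 620; Debt-to-income = 5,895/12,200 = 48.3% — meets 50% limit
LTV = 136,700/197,500 = 69.2% ≤ 80%
Credit 734 → row 705–739; LTV 69.2% → column 56.01–70%. Grid cell → 6.325%.

6.325%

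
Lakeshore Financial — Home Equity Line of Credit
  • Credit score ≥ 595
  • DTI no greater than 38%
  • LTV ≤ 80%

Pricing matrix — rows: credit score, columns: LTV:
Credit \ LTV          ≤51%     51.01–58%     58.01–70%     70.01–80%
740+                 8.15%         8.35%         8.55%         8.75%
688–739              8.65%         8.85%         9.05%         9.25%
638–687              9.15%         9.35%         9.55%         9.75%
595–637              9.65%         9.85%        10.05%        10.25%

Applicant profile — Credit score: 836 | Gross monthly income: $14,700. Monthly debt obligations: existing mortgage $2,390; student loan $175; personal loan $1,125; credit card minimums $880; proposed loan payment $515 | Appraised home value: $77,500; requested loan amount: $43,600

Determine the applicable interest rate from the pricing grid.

Credit score 836 ≥ 595; Total monthly debts = (2,390 + 175 + 1,125 + 880 + 515) = 5,085. DTI: 5,085 ÷ 14,700 = 34.6%, within the 38% cap
LTV = 43,600/77,500 = 56.3% ≤ 80%
Credit 836 → row 740+; LTV 56.3% → column 51.01–58%. Grid cell → 8.35%.

8.35%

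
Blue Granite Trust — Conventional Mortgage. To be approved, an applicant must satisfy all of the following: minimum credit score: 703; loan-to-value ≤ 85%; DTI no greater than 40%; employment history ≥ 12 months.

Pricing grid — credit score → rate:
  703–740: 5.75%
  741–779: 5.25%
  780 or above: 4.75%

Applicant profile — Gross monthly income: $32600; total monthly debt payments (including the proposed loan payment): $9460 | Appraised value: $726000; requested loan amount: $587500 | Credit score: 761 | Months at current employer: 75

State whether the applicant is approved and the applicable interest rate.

Credit score 761 ≥ 703 (meets minimum)
LTV = 587,500/726,000 = 80.9% ≤ 85%
Employment 75 ≥ 12 months
Debt-to-income = 9,460/32,600 = 29% — meets 40% limit
All requirements met. Score 761 falls in the 741–779 tier → 5.25%.

Approved at 5.25%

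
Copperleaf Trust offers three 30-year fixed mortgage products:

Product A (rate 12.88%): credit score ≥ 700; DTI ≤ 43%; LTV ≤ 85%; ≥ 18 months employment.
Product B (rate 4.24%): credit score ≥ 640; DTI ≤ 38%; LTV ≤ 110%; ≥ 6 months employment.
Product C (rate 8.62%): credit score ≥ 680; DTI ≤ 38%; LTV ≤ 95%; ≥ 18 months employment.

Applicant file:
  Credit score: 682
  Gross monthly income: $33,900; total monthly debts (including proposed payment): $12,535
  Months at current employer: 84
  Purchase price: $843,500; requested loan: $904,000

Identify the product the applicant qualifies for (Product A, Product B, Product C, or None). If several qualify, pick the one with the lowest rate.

Product B

DTI = 12,535/33,900 = 37%.
LTV = 904,000/843,500 = 107.2%.
Product A: score 682 < 700; DTI 37% ≤ 43%; LTV 107.2% > 85%; employment 84 ≥ 18 mo → does not qualify.
Product B: score 682 ≥ 640; DTI 37% ≤ 38%; LTV 107.2% ≤ 110%; employment 84 ≥ 6 mo → qualifies.
Product C: score 682 ≥ 680; DTI 37% ≤ 38%; LTV 107.2% > 95%; employment 84 ≥ 18 mo → does not qualify.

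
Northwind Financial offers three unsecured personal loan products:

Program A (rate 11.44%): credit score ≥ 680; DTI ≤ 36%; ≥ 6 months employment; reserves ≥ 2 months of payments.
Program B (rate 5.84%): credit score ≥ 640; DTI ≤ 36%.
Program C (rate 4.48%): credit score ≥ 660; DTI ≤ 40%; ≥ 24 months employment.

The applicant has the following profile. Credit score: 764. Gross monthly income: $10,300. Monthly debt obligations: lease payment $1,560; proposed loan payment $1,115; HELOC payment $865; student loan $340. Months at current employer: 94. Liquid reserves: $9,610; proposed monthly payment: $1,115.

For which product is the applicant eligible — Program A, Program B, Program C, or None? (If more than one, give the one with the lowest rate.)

Program C

Total debts = (1,560 + 1,115 + 865 + 340) = 3,880; DTI = 3,880/10,300 = 37.7%.
Reserves = 9,610/1,115 = 8.6 months.
Program A: score 764 ≥ 680; DTI 37.7% > 36%; employment 94 ≥ 6 mo; reserves 8.6 ≥ 2 mo → does not qualify.
Program B: score 764 ≥ 640; DTI 37.7% > 36% → does not qualify.
Program C: score 764 ≥ 660; DTI 37.7% ≤ 40%; employment 94 ≥ 24 mo → qualifies.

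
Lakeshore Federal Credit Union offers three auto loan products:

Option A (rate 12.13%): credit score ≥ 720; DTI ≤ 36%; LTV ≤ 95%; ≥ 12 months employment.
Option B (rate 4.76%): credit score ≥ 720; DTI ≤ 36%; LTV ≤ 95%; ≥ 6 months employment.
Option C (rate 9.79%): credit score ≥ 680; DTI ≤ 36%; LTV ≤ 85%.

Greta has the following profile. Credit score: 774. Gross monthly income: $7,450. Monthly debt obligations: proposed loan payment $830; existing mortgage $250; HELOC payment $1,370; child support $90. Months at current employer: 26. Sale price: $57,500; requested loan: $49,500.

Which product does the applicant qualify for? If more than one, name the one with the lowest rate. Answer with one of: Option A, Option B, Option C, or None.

Total debts = (830 + 250 + 1,370 + 90) = 2,540; DTI = 2,540/7,450 = 34.1%.
LTV = 49,500/57,500 = 86.1%.
Option A: score 774 ≥ 720; DTI 34.1% ≤ 36%; LTV 86.1% ≤ 95%; employment 26 ≥ 12 mo → qualifies.
Option B: score 774 ≥ 720; DTI 34.1% ≤ 36%; LTV 86.1% ≤ 95%; employment 26 ≥ 6 mo → qualifies.
Option C: score 774 ≥ 680; DTI 34.1% ≤ 36%; LTV 86.1% > 85% → does not qualify.
Qualifying: Option A, Option B. Lowest rate is 4.76% → Option B.

Option B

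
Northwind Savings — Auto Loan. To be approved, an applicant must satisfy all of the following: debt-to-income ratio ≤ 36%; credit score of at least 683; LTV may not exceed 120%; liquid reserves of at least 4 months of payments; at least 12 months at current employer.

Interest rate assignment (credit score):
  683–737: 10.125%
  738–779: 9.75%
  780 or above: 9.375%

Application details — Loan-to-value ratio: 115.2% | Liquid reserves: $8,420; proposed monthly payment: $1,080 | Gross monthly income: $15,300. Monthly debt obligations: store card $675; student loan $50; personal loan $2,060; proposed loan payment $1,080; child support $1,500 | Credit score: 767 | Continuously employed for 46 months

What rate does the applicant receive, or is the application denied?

Approved at 9.75%

Credit score 767 ≥ 683 (meets minimum)
LTV 115.2% — within 120%
Total monthly debts = (675 + 50 + 2,060 + 1,080 + 1,500) = 5,365. DTI: 5,365 ÷ 15,300 = 35.1%, within the 36% cap
Reserves: 8,420 ÷ 1,080 = 7.8 months (meets 4-month minimum)
Employment 46 ≥ 12 months
All requirements met. Score 767 falls in the 738–779 tier → 9.75%.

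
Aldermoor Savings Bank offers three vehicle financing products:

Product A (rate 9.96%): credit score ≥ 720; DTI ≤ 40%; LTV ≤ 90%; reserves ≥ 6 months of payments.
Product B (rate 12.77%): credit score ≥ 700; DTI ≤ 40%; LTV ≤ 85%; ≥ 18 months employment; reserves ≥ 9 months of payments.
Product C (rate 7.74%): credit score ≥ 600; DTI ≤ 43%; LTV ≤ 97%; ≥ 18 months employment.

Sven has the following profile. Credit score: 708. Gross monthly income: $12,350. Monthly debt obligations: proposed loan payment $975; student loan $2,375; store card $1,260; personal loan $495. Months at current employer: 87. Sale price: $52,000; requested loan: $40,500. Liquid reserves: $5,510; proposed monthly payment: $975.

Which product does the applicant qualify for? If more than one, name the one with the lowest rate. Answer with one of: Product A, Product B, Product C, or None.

Product C

Total debts = (975 + 2,375 + 1,260 + 495) = 5,105; DTI = 5,105/12,350 = 41.3%.
LTV = 40,500/52,000 = 77.9%.
Reserves = 5,510/975 = 5.7 months.
Product A: score 708 < 720; DTI 41.3% > 40%; LTV 77.9% ≤ 90%; reserves 5.7 < 6 mo → does not qualify.
Product B: score 708 ≥ 700; DTI 41.3% > 40%; LTV 77.9% ≤ 85%; employment 87 ≥ 18 mo; reserves 5.7 < 9 mo → does not qualify.
Product C: score 708 ≥ 600; DTI 41.3% ≤ 43%; LTV 77.9% ≤ 97%; employment 87 ≥ 18 mo → qualifies.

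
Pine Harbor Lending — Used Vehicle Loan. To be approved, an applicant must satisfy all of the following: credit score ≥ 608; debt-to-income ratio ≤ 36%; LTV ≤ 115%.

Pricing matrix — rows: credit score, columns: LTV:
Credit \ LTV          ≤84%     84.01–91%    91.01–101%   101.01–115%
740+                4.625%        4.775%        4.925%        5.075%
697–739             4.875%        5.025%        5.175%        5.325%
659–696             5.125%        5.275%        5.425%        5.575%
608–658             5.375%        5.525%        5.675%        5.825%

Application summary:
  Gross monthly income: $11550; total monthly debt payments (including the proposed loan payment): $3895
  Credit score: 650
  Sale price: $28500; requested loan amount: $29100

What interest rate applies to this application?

Credit score 650 ≥ 608; DTI = 3,895/11,550 = 33.7% ≤ 36%
Loan-to-value = 29,100/28,500 = 102.1% — pass (115% max)
Row: 650 falls in 608–658. Column: 102.1% falls in 101.01–115%. Rate = 5.825%.

5.825%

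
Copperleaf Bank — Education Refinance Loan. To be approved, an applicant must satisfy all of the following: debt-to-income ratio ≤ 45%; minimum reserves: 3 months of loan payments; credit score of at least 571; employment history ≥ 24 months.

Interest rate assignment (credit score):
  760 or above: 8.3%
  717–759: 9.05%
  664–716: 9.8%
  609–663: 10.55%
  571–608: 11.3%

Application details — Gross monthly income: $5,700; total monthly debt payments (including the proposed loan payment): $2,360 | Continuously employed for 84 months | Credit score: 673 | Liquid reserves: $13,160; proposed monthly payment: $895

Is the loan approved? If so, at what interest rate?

Approved at 9.8%

Credit score 673 ≥ 571 (meets minimum)
Employment 84 ≥ 24 months
Reserves: 13,160 ÷ 895 = 14.7 months (meets 3-month minimum)
DTI: 2,360 ÷ 5,700 = 41.4%, within the 45% cap
All requirements met. Score 673 falls in the 664–716 tier → 9.8%.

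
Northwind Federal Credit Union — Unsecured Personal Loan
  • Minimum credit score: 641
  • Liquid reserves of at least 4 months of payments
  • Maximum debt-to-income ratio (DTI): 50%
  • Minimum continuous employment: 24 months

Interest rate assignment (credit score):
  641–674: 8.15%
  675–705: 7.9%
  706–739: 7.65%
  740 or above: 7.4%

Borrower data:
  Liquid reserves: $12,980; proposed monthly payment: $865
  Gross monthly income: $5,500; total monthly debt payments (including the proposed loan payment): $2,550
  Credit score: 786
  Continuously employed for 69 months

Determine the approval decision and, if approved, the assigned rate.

Approved at 7.4%

Credit score 786 ≥ 641 (meets minimum)
Employment 69 ≥ 24 months
Reserves = 12,980/865 = 15.0 months ≥ 4
DTI = 2,550/5,500 = 46.4% ≤ 50%
All requirements met. Score 786 falls in the 740 or above tier → 7.4%.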